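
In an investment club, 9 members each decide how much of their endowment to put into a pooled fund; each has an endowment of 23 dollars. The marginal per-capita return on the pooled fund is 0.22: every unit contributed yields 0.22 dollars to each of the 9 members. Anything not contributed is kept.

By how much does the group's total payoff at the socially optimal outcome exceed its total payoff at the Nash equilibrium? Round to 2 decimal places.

202.86 dollars

The private return per contributed unit is 0.22 < 1, so contributing 0 is dominant for every player. At the Nash equilibrium everyone keeps their 23, and the group total is 9 × 23 = 207.
Each contributed unit returns 1.980 to the group as a whole (0.22 to each of 9 players), which exceeds 1, so the social optimum is full contribution: group total = 1.980 × 207 = 409.86.
Efficiency loss = 409.86 − 207 = 202.86.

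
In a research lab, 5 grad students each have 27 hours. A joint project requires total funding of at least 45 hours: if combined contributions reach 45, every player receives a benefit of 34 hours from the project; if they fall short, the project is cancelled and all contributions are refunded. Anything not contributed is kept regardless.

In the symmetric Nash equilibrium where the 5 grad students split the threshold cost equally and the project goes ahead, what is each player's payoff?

52 hours

Equal share of the threshold: 45/5 = 9.
At this profile no one gains by cutting their contribution: any cut drops the total below 45, the project is cancelled, contributions are refunded, and the deviator ends with 27, which is less than 27 − 9 + 34 = 52. Contributing more than 9 just wastes the excess. So contributing exactly 9 is a best response.
Each player's payoff: 27 − 9 + 34 = 52.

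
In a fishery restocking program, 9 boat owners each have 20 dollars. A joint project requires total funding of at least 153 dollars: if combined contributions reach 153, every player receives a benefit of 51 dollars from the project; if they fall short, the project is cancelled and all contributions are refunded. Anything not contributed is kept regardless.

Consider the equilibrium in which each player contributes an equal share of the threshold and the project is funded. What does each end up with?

54 dollars

Equal share of the threshold: 153/9 = 17.
At this profile no one gains by cutting their contribution: any cut drops the total below 153, the project is cancelled, contributions are refunded, and the deviator ends with 20, which is less than 20 − 17 + 51 = 54. Contributing more than 17 just wastes the excess. So contributing exactly 17 is a best response.
Each player's payoff: 20 − 17 + 51 = 54.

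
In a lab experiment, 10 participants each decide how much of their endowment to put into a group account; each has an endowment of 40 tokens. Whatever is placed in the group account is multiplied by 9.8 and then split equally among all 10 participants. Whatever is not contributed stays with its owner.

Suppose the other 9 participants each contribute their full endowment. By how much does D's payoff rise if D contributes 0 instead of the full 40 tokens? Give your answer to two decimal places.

0.80 tokens

Switching from a contribution of 40 to 0 lets D keep an extra 40 tokens, but lowers the group account by 40, which costs D their own share of that drop: 9.8/10 × 40 = 39.20.
Net gain = 40 − 39.20 = 0.80. The private return per contributed unit (0.9800) is below 1, so free-riding is indeed the best response regardless of what the others do.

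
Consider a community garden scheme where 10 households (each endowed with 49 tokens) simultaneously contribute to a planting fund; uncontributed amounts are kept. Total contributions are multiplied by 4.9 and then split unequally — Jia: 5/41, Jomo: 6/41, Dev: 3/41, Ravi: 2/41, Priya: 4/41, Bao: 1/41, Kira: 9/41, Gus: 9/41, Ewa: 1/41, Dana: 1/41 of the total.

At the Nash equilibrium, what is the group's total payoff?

For player j, contributing a unit is worthwhile iff 4.9 × (j's share) ≥ 1, i.e. iff j's share is at least 0.2041.
Kira and Gus clear that bar, contributing 49 each; the remaining 8 contribute 0. Total contributed: 98.
The planting fund pays out 4.9 × 98 = 480.20 in total (split across the unequal shares, but the aggregate is all that matters for the group sum).
The 8 free-riders keep 49 each, adding 392. Group total = 392 + 480.20 = 872.20.

872.20 tokens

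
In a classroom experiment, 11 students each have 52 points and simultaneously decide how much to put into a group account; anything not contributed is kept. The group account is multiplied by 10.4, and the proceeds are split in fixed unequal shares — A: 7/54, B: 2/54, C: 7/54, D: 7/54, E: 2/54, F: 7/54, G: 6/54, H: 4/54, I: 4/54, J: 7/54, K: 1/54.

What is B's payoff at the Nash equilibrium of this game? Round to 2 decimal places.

172.18 points

A player with share s gets back 10.4·s per unit contributed, so full contribution is dominant for anyone with s > 1/10.4 = 0.0962 and zero contribution is dominant for anyone below.
A, C, D, F, G and J clear that bar, contributing 52 each; the remaining 5 contribute 0. Total contributed: 312.
B keeps 52 and receives 10.4 × 312 × 2/54 = 120.18 from the group account, for a payoff of 172.18.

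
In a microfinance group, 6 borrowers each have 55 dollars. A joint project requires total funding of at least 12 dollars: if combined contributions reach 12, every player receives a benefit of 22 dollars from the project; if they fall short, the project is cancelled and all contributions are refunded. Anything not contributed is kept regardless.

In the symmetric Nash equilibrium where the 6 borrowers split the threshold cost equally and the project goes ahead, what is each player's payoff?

75 dollars

Equal share of the threshold: 12/6 = 2.
At this profile no one gains by cutting their contribution: any cut drops the total below 12, the project is cancelled, contributions are refunded, and the deviator ends with 55, which is less than 55 − 2 + 22 = 75. Contributing more than 2 just wastes the excess. So contributing exactly 2 is a best response.
Each player's payoff: 55 − 2 + 22 = 75.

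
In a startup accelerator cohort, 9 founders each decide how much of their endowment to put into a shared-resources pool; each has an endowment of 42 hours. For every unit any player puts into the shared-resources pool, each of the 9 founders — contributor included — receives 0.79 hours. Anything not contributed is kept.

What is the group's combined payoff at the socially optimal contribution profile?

2687.58 hours

Each contributed unit returns 7.110 to the group as a whole (0.79 to each of 9 players), which exceeds 1, so the social optimum is full contribution: group total = 7.110 × 378 = 2687.58.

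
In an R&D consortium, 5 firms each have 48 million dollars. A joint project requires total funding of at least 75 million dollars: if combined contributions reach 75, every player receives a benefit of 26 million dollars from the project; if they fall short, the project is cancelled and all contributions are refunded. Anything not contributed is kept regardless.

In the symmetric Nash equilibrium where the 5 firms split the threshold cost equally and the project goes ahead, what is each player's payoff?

59 million dollars

Equal share of the threshold: 75/5 = 15.
At this profile no one gains by cutting their contribution: any cut drops the total below 75, the project is cancelled, contributions are refunded, and the deviator ends with 48, which is less than 48 − 15 + 26 = 59. Contributing more than 15 just wastes the excess. So contributing exactly 15 is a best response.
Each player's payoff: 48 − 15 + 26 = 59.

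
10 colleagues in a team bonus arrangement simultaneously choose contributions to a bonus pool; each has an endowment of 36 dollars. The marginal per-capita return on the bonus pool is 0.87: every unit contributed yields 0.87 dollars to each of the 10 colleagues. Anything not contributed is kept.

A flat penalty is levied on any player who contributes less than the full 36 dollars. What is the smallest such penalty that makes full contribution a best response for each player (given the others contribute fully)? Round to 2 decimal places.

4.68 dollars

Given the others contribute fully, the best deviation is to contribute 0 (any partial contribution still incurs the fine and gives up units whose private return 0.87 is below 1).
Deviating from 36 to 0 saves 36 dollars but forfeits the deviator's share of the drop in the bonus pool: 0.87 × 36 = 31.32.
So the deviation gain is 36 − 31.32 = 4.68, and the fine must be at least 4.68 dollars to wipe it out.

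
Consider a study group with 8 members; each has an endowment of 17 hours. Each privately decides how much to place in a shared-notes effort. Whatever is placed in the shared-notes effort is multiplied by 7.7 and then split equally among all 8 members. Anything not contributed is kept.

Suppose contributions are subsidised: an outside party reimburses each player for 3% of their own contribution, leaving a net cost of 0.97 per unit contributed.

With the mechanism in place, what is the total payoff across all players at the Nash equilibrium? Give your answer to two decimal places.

Even with the mechanism, each unit contributed returns only (7.7/8) / 0.97 = 0.9923 per unit of net cost, so contributing nothing is still dominant.
Everyone keeps their endowment and the group total is 8 × 17 = 136.

136.00 hours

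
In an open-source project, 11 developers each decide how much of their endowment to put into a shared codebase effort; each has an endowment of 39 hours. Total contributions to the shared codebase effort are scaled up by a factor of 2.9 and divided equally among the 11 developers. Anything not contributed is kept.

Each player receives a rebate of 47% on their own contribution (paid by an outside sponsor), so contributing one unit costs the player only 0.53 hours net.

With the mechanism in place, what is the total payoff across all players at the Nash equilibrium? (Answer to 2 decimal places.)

The effective private return is (2.9/11) / 0.53 = 0.4974, which is still under 1, so the mechanism doesn't change anyone's dominant strategy: zero contribution.
At the Nash equilibrium no one contributes; group total payoff = 11 × 39 = 429.

429.00 hours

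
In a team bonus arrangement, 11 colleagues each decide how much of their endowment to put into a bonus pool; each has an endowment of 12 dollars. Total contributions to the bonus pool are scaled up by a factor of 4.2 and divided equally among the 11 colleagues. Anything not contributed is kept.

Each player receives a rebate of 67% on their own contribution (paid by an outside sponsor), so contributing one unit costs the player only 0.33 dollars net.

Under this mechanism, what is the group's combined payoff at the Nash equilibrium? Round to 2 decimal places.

Under the mechanism each unit contributed yields (4.2/11) / 0.33 = 1.1570 back to its contributor per unit of net cost, which exceeds 1, making full contribution the dominant choice for everyone.
So the Nash equilibrium is full contribution by all 11; the group earns 11 × (12 × 0.67 + 4.2 × 12) = 642.84.

642.84 dollars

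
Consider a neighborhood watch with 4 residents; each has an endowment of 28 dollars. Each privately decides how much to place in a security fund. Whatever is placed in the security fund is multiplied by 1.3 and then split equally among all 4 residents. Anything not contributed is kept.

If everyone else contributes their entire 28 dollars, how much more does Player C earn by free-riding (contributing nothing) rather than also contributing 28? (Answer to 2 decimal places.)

Switching from a contribution of 28 to 0 lets Player C keep an extra 28 dollars, but lowers the security fund by 28, which costs Player C their own share of that drop: 1.3/4 × 28 = 9.10.
Net gain = 28 − 9.10 = 18.90. The private return per contributed unit (0.3250) is below 1, so free-riding is indeed the best response regardless of what the others do.

18.90 dollars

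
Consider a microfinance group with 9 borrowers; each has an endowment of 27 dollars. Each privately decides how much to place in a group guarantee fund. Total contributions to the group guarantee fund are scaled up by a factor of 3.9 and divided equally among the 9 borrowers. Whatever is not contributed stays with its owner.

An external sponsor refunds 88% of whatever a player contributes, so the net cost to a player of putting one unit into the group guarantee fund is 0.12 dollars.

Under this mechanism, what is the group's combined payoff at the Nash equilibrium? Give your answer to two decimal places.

1161.54 dollars

Under the mechanism each unit contributed yields (3.9/9) / 0.12 = 3.6111 back to its contributor per unit of net cost, which exceeds 1, making full contribution the dominant choice for everyone.
So the Nash equilibrium is full contribution by all 9; the group earns 9 × (27 × 0.88 + 3.9 × 27) = 1161.54.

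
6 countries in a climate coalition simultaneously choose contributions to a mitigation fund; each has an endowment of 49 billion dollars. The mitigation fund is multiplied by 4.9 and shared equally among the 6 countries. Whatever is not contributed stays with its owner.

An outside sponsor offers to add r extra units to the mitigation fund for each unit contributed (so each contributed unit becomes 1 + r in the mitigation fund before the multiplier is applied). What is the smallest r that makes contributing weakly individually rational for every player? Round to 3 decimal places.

With matching at rate r, one contributed unit becomes (1 + r) in the mitigation fund and returns 4.9 × (1 + r) / 6 to the contributor.
Setting this equal to 1: 1 + r = 6/4.9 = 1.2245.
So the minimum matching rate is r = 1.2245 − 1 = 0.224.

0.224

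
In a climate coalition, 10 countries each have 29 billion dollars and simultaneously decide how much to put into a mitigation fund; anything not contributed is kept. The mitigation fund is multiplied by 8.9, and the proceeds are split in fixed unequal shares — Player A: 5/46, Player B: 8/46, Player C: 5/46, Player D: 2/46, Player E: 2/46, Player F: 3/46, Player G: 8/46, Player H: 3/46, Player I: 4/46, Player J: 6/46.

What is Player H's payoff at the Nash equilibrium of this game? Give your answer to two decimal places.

79.50 billion dollars

For player j, contributing a unit is worthwhile iff 8.9 × (j's share) ≥ 1, i.e. iff j's share is at least 0.1124.
The shares above 0.1124 belong to Player B, Player G and Player J, contributing 29 each; the remaining 7 contribute 0. Total contributed: 87.
Player H keeps 29 and receives 8.9 × 87 × 3/46 = 50.50 from the mitigation fund, for a payoff of 79.50.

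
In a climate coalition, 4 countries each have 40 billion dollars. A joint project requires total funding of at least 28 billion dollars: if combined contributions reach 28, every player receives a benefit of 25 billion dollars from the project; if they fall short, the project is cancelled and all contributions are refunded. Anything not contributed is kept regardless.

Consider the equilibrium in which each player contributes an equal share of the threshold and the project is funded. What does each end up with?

Equal share of the threshold: 28/4 = 7.
At this profile no one gains by cutting their contribution: any cut drops the total below 28, the project is cancelled, contributions are refunded, and the deviator ends with 40, which is less than 40 − 7 + 25 = 58. Contributing more than 7 just wastes the excess. So contributing exactly 7 is a best response.
Each player's payoff: 40 − 7 + 25 = 58.

58 billion dollars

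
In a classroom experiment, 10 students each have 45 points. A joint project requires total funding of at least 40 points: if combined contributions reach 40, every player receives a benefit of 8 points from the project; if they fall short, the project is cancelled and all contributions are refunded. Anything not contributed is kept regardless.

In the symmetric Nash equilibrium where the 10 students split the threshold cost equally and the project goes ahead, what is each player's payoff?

49 points

Equal share of the threshold: 40/10 = 4.
At this profile no one gains by cutting their contribution: any cut drops the total below 40, the project is cancelled, contributions are refunded, and the deviator ends with 45, which is less than 45 − 4 + 8 = 49. Contributing more than 4 just wastes the excess. So contributing exactly 4 is a best response.
Each player's payoff: 45 − 4 + 8 = 49.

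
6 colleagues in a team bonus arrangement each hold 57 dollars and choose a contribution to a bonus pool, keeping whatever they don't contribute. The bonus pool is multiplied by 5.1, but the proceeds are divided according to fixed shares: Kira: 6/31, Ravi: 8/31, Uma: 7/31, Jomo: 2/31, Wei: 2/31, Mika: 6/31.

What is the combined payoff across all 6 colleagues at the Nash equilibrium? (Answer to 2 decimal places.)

For player j, contributing a unit is worthwhile iff 5.1 × (j's share) ≥ 1, i.e. iff j's share is at least 0.1961.
Ravi and Uma are above the threshold, contributing 57 each; the remaining 4 contribute 0. Total contributed: 114.
The bonus pool pays out 5.1 × 114 = 581.40 in total (split across the unequal shares, but the aggregate is all that matters for the group sum).
The 4 free-riders keep 57 each, adding 228. Group total = 228 + 581.40 = 809.40.

809.40 dollars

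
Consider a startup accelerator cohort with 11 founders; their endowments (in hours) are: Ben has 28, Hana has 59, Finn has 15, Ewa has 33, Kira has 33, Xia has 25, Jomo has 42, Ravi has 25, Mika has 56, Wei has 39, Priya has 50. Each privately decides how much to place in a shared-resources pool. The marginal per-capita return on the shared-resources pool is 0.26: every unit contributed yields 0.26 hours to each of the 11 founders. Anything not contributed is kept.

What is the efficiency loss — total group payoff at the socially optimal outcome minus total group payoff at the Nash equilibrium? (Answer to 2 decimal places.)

753.30 hours

The private return per contributed unit is 0.26 < 1 for everyone, so the Nash equilibrium is zero contribution and the group total is Σ E_j = 28 + 59 + 15 + 33 + 33 + 25 + 42 + 25 + 56 + 39 + 50 = 405.
Each contributed unit returns 2.860 to the group, so the social optimum is full contribution by everyone: group total = 2.860 × 405 = 1158.30.
Efficiency loss = (2.860 − 1) × 405 = 753.30.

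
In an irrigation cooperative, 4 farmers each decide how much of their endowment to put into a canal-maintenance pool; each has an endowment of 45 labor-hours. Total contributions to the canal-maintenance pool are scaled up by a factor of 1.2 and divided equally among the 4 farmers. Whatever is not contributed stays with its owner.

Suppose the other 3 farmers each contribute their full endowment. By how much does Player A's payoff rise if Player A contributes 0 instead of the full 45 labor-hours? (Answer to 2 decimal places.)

Switching from a contribution of 45 to 0 lets Player A keep an extra 45 labor-hours, but lowers the canal-maintenance pool by 45, which costs Player A their own share of that drop: 1.2/4 × 45 = 13.50.
Net gain = 45 − 13.50 = 31.50. The private return per contributed unit (0.3000) is below 1, so free-riding is indeed the best response regardless of what the others do.

31.50 labor-hours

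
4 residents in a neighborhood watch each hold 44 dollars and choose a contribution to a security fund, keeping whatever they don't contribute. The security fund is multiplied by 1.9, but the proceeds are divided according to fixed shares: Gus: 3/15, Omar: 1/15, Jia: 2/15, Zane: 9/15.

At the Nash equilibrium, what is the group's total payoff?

215.60 dollars

A player with share s gets back 1.9·s per unit contributed, so full contribution is dominant for anyone with s > 1/1.9 = 0.5263 and zero contribution is dominant for anyone below.
The only share above 0.5263 is Zane's 9/15, contributing 44; the remaining 3 contribute 0. Total contributed: 44.
The security fund pays out 1.9 × 44 = 83.60 in total (split across the unequal shares, but the aggregate is all that matters for the group sum).
The 3 free-riders keep 44 each, adding 132. Group total = 132 + 83.60 = 215.60.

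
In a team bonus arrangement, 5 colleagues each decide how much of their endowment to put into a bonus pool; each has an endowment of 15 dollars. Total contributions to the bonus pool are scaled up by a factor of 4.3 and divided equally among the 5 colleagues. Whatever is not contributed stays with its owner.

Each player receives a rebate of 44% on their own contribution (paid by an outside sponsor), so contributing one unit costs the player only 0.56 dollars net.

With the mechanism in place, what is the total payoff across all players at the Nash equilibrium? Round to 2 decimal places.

355.50 dollars

The effective private return per unit is now (4.3/5) / 0.56 = 1.5357 > 1, so every player's dominant strategy flips to full contribution.
So the Nash equilibrium is full contribution by all 5; the group earns 5 × (15 × 0.44 + 4.3 × 15) = 355.50.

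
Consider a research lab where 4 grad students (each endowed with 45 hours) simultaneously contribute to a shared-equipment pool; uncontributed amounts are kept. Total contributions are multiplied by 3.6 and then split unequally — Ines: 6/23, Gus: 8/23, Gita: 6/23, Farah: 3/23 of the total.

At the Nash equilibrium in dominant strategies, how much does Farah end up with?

66.13 hours

For player j, contributing a unit is worthwhile iff 3.6 × (j's share) ≥ 1, i.e. iff j's share is at least 0.2778.
Gus alone (share 8/23) is above the threshold, contributing 45; the remaining 3 contribute 0. Total contributed: 45.
Farah keeps 45 and receives 3.6 × 45 × 3/23 = 21.13 from the shared-equipment pool, for a payoff of 66.13.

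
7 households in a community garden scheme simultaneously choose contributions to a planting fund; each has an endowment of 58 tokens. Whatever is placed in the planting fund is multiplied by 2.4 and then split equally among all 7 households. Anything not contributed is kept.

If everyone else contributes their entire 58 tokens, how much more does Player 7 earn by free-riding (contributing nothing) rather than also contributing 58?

38.11 tokens

Switching from a contribution of 58 to 0 lets Player 7 keep an extra 58 tokens, but lowers the planting fund by 58, which costs Player 7 their own share of that drop: 2.4/7 × 58 = 19.89.
Net gain = 58 − 19.89 = 38.11. The private return per contributed unit (0.3429) is below 1, so free-riding is indeed the best response regardless of what the others do.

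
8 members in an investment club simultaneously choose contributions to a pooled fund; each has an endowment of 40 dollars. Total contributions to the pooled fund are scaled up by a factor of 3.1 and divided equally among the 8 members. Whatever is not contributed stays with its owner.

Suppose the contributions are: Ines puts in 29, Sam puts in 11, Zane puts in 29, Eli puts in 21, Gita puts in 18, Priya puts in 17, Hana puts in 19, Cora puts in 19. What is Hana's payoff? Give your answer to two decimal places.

84.16 dollars

Total contributed: 29 + 11 + 29 + 21 + 18 + 17 + 19 + 19 = 163.
Each receives 3.1 × 163 / 8 = 63.16 from the pooled fund.
Hana keeps 40 − 19 = 21, so Hana's payoff is 21 + 63.16 = 84.16.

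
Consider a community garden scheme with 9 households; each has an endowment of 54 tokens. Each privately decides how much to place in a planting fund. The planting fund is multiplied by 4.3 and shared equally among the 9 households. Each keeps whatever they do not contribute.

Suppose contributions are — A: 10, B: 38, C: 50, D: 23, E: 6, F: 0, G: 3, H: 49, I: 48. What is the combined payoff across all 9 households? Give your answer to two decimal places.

1235.10 tokens

Total contributed: 10 + 38 + 50 + 23 + 6 + 0 + 3 + 49 + 48 = 227; total kept: 9 × 54 − 227 = 259.
The planting fund pays out 4.3 × 227 = 976.10 in aggregate.
Group total = 259 + 976.10 = 1235.10.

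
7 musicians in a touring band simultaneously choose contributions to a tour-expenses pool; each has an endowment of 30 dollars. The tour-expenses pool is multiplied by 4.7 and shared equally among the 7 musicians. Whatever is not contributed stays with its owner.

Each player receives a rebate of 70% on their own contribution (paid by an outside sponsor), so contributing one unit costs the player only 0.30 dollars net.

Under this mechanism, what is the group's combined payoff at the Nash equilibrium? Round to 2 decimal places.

1134.00 dollars

The effective private return per unit is now (4.7/7) / 0.30 = 2.2381 > 1, so every player's dominant strategy flips to full contribution.
At the Nash equilibrium everyone contributes 30. Group total payoff = 7 × (30 × 0.70 + 4.7 × 30) = 1134.00.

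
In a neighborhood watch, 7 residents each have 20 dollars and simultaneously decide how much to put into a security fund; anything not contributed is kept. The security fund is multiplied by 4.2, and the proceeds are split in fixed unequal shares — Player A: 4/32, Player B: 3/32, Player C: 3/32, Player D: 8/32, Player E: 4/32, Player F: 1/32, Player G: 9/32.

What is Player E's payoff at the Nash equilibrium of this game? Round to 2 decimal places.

Each unit j contributes comes back to j as 4.2 × (j's share), so j prefers to contribute only if that share exceeds 1/4.2 = 0.2381; otherwise keeping the unit dominates.
Player D and Player G clear that bar, contributing 20 each; the remaining 5 contribute 0. Total contributed: 40.
Player E keeps 20 and receives 4.2 × 40 × 4/32 = 21.00 from the security fund, for a payoff of 41.00.

41.00 dollars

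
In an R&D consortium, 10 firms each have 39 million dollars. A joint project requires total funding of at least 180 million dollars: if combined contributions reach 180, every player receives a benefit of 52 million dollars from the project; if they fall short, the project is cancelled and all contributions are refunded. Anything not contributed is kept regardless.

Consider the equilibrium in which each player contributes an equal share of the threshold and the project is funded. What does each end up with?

Equal share of the threshold: 180/10 = 18.
At this profile no one gains by cutting their contribution: any cut drops the total below 180, the project is cancelled, contributions are refunded, and the deviator ends with 39, which is less than 39 − 18 + 52 = 73. Contributing more than 18 just wastes the excess. So contributing exactly 18 is a best response.
Each player's payoff: 39 − 18 + 52 = 73.

73 million dollars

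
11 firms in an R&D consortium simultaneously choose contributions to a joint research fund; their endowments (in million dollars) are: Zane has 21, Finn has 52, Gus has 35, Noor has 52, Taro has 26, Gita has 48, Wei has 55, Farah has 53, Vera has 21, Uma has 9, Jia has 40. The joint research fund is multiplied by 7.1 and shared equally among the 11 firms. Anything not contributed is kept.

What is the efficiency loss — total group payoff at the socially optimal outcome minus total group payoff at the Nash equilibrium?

2513.20 million dollars

The private return per contributed unit is 7.1/11 = 0.6455 < 1 for every player regardless of endowment, so the Nash equilibrium is zero contribution and the group total is Σ E_j = 21 + 52 + 35 + 52 + 26 + 48 + 55 + 53 + 21 + 9 + 40 = 412.
Each contributed unit returns 7.100 to the group, so the social optimum is full contribution by everyone: group total = 7.100 × 412 = 2925.20.
Efficiency loss = (7.100 − 1) × 412 = 2513.20.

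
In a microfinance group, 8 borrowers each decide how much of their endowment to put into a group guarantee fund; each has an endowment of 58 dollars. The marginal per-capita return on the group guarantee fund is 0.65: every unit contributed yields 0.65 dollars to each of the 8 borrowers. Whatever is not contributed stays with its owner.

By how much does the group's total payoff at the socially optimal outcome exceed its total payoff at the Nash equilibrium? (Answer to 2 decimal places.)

1948.80 dollars

The private return per contributed unit is 0.65 < 1, so contributing 0 is dominant for every player. At the Nash equilibrium everyone keeps their 58, and the group total is 8 × 58 = 464.
Each contributed unit returns 5.200 to the group as a whole (0.65 to each of 8 players), which exceeds 1, so the social optimum is full contribution: group total = 5.200 × 464 = 2412.80.
Efficiency loss = 2412.80 − 464 = 1948.80.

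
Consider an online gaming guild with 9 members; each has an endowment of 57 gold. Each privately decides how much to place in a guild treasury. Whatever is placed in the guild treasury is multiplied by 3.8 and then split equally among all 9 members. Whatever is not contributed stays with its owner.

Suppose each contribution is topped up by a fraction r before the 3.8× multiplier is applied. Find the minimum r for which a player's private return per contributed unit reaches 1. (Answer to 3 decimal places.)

With matching at rate r, one contributed unit becomes (1 + r) in the guild treasury and returns 3.8 × (1 + r) / 9 to the contributor.
Setting this equal to 1: 1 + r = 9/3.8 = 2.3684.
So the minimum matching rate is r = 2.3684 − 1 = 1.368.

1.368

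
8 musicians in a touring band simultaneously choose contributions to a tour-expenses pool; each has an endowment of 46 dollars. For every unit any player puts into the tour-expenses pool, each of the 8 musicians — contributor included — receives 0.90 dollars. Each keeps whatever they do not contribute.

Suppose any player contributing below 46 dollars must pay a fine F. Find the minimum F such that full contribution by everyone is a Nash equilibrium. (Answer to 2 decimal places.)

Given the others contribute fully, the best deviation is to contribute 0 (any partial contribution still incurs the fine and gives up units whose private return 0.90 is below 1).
Deviating from 46 to 0 saves 46 dollars but forfeits the deviator's share of the drop in the tour-expenses pool: 0.90 × 46 = 41.40.
So the deviation gain is 46 − 41.40 = 4.60, and the fine must be at least 4.60 dollars to wipe it out.

4.60 dollars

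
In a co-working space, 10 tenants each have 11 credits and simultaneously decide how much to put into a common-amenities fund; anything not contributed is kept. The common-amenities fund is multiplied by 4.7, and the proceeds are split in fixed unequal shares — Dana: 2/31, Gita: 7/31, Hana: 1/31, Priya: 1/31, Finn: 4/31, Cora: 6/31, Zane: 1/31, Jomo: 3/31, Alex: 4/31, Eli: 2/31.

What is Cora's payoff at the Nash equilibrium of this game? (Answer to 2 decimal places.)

For player j, contributing a unit is worthwhile iff 4.7 × (j's share) ≥ 1, i.e. iff j's share is at least 0.2128.
Gita alone (share 7/31) is above the threshold, contributing 11; the remaining 9 contribute 0. Total contributed: 11.
Cora keeps 11 and receives 4.7 × 11 × 6/31 = 10.01 from the common-amenities fund, for a payoff of 21.01.

21.01 credits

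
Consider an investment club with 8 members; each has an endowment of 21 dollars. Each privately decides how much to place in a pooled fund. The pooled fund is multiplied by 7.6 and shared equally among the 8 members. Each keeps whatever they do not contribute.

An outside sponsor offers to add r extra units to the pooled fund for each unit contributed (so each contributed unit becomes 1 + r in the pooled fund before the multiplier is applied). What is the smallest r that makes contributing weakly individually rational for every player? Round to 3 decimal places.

With matching at rate r, one contributed unit becomes (1 + r) in the pooled fund and returns 7.6 × (1 + r) / 8 to the contributor.
Setting this equal to 1: 1 + r = 8/7.6 = 1.0526.
So the minimum matching rate is r = 1.0526 − 1 = 0.053.

0.053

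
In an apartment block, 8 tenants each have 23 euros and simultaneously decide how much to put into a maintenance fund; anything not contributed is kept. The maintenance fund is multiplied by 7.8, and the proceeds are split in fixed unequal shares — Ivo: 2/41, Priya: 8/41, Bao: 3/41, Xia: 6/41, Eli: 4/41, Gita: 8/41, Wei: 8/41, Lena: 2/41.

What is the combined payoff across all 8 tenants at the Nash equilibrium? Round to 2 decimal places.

For player j, contributing a unit is worthwhile iff 7.8 × (j's share) ≥ 1, i.e. iff j's share is at least 0.1282.
Priya, Xia, Gita and Wei clear that bar, contributing 23 each; the remaining 4 contribute 0. Total contributed: 92.
The maintenance fund pays out 7.8 × 92 = 717.60 in total (split across the unequal shares, but the aggregate is all that matters for the group sum).
The 4 free-riders keep 23 each, adding 92. Group total = 92 + 717.60 = 809.60.

809.60 euros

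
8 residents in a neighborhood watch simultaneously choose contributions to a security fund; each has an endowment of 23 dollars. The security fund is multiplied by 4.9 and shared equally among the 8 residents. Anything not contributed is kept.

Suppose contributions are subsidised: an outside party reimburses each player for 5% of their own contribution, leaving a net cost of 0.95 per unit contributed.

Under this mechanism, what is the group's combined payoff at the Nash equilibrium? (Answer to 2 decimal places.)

Even with the mechanism, each unit contributed returns only (4.9/8) / 0.95 = 0.6447 per unit of net cost, so contributing nothing is still dominant.
Everyone keeps their endowment and the group total is 8 × 23 = 184.

184.00 dollars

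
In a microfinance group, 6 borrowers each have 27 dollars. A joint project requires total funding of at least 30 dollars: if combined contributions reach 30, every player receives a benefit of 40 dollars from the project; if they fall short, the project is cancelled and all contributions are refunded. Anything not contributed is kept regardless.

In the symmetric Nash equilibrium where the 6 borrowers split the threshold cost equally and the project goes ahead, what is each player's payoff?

Equal share of the threshold: 30/6 = 5.
At this profile no one gains by cutting their contribution: any cut drops the total below 30, the project is cancelled, contributions are refunded, and the deviator ends with 27, which is less than 27 − 5 + 40 = 62. Contributing more than 5 just wastes the excess. So contributing exactly 5 is a best response.
Each player's payoff: 27 − 5 + 40 = 62.

62 dollars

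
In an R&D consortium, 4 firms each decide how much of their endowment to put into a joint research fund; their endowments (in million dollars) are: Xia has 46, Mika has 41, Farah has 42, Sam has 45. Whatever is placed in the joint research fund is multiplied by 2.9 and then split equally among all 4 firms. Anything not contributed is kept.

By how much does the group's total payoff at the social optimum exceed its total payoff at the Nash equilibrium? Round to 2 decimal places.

330.60 million dollars

The private return per contributed unit is 2.9/4 = 0.7250 < 1 for every player regardless of endowment, so the Nash equilibrium is zero contribution and the group total is Σ E_j = 46 + 41 + 42 + 45 = 174.
Each contributed unit returns 2.900 to the group, so the social optimum is full contribution by everyone: group total = 2.900 × 174 = 504.60.
Efficiency loss = (2.900 − 1) × 174 = 330.60.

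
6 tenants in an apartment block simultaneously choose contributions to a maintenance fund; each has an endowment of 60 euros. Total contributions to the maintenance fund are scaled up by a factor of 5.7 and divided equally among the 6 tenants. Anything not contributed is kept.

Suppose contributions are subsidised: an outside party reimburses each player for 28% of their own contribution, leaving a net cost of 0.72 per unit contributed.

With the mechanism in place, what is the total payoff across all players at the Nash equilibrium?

2152.80 euros

With the mechanism, a contributed unit returns (5.7/6) / 0.72 = 1.3194 per unit of net cost to the contributor — now above 1 — so contributing fully is weakly dominant for every player.
So the Nash equilibrium is full contribution by all 6; the group earns 6 × (60 × 0.28 + 5.7 × 60) = 2152.80.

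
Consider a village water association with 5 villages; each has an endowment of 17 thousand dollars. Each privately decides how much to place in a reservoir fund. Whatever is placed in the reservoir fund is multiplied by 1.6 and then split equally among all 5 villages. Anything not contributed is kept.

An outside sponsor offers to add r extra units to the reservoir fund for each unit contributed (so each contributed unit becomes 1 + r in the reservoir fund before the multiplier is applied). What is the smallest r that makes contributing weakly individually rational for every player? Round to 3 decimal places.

With matching at rate r, one contributed unit becomes (1 + r) in the reservoir fund and returns 1.6 × (1 + r) / 5 to the contributor.
Setting this equal to 1: 1 + r = 5/1.6 = 3.1250.
So the minimum matching rate is r = 3.1250 − 1 = 2.125.

2.125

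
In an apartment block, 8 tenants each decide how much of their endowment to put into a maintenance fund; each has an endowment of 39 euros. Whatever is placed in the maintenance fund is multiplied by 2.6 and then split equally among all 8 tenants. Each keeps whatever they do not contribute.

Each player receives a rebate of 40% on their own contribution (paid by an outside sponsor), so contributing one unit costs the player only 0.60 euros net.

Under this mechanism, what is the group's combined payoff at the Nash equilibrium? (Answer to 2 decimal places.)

312.00 euros

With the mechanism, a contributed unit returns (2.6/8) / 0.60 = 0.5417 per unit of net cost — still below 1 — so contributing 0 remains dominant for every player.
At the Nash equilibrium no one contributes; group total payoff = 8 × 39 = 312.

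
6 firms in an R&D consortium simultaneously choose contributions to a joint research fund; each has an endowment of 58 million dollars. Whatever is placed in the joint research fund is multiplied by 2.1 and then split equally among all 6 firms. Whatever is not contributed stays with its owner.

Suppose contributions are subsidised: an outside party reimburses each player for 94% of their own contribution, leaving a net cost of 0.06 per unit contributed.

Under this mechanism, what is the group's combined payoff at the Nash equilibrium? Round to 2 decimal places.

1057.92 million dollars

Under the mechanism each unit contributed yields (2.1/6) / 0.06 = 5.8333 back to its contributor per unit of net cost, which exceeds 1, making full contribution the dominant choice for everyone.
So the Nash equilibrium is full contribution by all 6; the group earns 6 × (58 × 0.94 + 2.1 × 58) = 1057.92.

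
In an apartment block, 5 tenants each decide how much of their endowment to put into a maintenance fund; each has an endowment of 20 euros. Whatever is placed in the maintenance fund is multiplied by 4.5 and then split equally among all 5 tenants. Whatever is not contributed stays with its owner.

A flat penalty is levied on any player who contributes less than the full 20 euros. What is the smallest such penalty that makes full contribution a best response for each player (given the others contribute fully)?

2.00 euros

Given the others contribute fully, the best deviation is to contribute 0 (any partial contribution still incurs the fine and gives up units whose private return 0.9000 is below 1).
Deviating from 20 to 0 saves 20 euros but forfeits the deviator's share of the drop in the maintenance fund: 4.5/5 × 20 = 18.00.
So the deviation gain is 20 − 18.00 = 2.00, and the fine must be at least 2.00 euros to wipe it out.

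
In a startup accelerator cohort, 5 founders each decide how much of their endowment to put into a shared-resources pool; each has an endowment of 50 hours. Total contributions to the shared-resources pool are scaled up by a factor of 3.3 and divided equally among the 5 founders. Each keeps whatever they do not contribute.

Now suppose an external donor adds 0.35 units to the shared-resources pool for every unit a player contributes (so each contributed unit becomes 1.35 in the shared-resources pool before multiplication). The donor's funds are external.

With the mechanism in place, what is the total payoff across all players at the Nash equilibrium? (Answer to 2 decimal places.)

With the mechanism, a contributed unit returns 3.3 × 1.35 / 5 = 0.8910 per unit of net cost — still below 1 — so contributing 0 remains dominant for every player.
At the Nash equilibrium no one contributes; group total payoff = 5 × 50 = 250.

250.00 hours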